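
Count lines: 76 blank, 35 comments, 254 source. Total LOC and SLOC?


Total LOC = blank + comment + code
Total LOC = 76 + 35 + 254 = 365
SLOC (source only) = code = 254

Total LOC: 365, SLOC: 254


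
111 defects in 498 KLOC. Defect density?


Defect density = defects / KLOC
Defect density = 111 / 498
Defect density = 0.223 defects/KLOC

0.223 defects/KLOC


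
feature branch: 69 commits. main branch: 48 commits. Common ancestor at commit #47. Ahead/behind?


Common ancestor: commit #47
feature commits after divergence: 69 - 47 = 22
main commits after divergence: 48 - 47 = 1
feature is 22 commits ahead of main
main is 1 commits ahead of feature

feature ahead: 22, main ahead: 1


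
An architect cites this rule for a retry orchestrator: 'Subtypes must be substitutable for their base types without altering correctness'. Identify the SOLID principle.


This describes the Liskov Substitution Principle (LSP)

Liskov Substitution Principle (LSP)


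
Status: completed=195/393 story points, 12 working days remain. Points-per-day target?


Formula: Required rate = Remaining points / Days left
Remaining = 393 - 195 = 198 points
Required rate = 198 / 12 = 16.5 points/day

16.5 points/day


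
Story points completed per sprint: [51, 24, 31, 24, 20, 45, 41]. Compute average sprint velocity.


Formula: Avg velocity = Total points / Number of sprints
Points: [51, 24, 31, 24, 20, 45, 41]
Sum = 51 + 24 + 31 + 24 + 20 + 45 + 41 = 236
Avg velocity = 236 / 7 = 33.71 points/sprint

33.71 points/sprint


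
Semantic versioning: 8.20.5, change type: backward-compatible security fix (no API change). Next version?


Current: 8.20.5
Change category: 'backward-compatible security fix (no API change)' → patch bump
SemVer rule: patch bump → increment PATCH (MAJOR and MINOR unchanged)
New: 8.20.6

8.20.6


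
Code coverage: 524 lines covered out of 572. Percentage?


Coverage = covered / total * 100
Coverage = 524 / 572 * 100
Coverage = 91.61%

91.61%


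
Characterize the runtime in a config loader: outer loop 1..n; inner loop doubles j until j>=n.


Reasoning: linear outer times logarithmic inner
Complexity: O(n log n)

O(n log n)


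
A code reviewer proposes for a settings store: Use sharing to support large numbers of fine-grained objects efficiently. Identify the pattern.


This matches the Flyweight pattern

Flyweight


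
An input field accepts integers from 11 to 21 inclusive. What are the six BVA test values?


Range: [11, 21]
Boundaries: just below min, min, min+1, max-1, max, just above max
Values: [10, 11, 12, 20, 21, 22]

[10, 11, 12, 20, 21, 22]


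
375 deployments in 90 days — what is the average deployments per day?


Formula: deployments per day = releases / days
= 375 / 90
= 4.167 deploys/day
(equivalently, 29.17 deploys/week)

4.167 deploys/day


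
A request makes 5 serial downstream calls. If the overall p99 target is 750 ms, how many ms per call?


Formula: per_stage = total_budget / stages
per_stage = 750 / 5
per_stage = 150.0 ms

150.0 ms


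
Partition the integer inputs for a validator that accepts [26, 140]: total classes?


Valid range: [26, 140]
Class 1: x < 26 — invalid
Class 2: 26 ≤ x ≤ 140 — valid
Class 3: x > 140 — invalid
Total equivalence classes: 3

3 equivalence classes


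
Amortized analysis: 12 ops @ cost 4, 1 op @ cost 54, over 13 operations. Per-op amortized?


Formula: Amortized cost = Total cost / Operations
Total cost = (12 * 4) + (1 * 54)
Total cost = 48 + 54 = 102
Amortized = 102 / 13 = 7.8462

7.8462


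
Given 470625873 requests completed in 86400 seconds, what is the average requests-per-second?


Formula: throughput = requests / seconds
throughput = 470625873 / 86400
throughput = 5447.06 requests/second

5447.06 requests/second


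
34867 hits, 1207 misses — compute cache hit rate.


Formula: hit rate = hits / (hits + misses) * 100
hit rate = 34867 / (34867 + 1207) * 100
hit rate = 34867 / 36074 * 100
hit rate = 96.65%

96.65%


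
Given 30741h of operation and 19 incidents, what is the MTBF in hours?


Formula: MTBF = Total operating time / Number of failures
MTBF = 30741 / 19
MTBF = 1617.95 hours

1617.95 hours


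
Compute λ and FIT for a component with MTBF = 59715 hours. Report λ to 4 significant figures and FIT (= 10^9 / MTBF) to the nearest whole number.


Formula: λ = 1 / MTBF; FIT = λ × 1e9 = 1e9 / MTBF
λ = 1 / 59715 ≈ 1.675e-05 failures/hour
FIT = 1e9 / 59715 ≈ 16746 failures per 1e9 hours (nearest whole number)

λ = 1.675e-05 /h, FIT = 16746


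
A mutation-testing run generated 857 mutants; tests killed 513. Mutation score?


Mutation score = killed / total * 100
Mutation score = 513 / 857 * 100
Mutation score = 59.86%

59.86%


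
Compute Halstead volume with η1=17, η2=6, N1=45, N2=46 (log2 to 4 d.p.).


Formula: V = N * log2(η), where N = N1 + N2 and η = η1 + η2
η = 17 + 6 = 23
N = 45 + 46 = 91
log2(23) ≈ 4.5236
V = 91 * 4.5236 = 411.65

411.65


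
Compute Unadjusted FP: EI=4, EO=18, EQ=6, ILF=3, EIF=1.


UFP = EI*4 + EO*5 + EQ*4 + ILF*10 + EIF*7
UFP = 4*4 + 18*5 + 6*4 + 3*10 + 1*7
UFP = 16 + 90 + 24 + 30 + 7
UFP = 167

167


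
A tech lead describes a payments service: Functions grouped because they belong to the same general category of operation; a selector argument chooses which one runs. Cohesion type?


Reasoning: Grouped by category of activity, not by data or sequence
Type: Logical cohesion

Logical cohesion


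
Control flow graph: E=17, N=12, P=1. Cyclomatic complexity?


Formula: V(G) = E - N + 2P
V(G) = 17 - 12 + 2*1
V(G) = 5 + 2
V(G) = 7

7


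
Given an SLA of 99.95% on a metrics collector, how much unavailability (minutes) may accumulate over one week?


Formula: allowed downtime = period * (100 - SLA) / 100
Period (week) = 10080 minutes
Unavailability fraction = (100 - 99.95) / 100
Allowed downtime = 10080 * (100 - 99.95) / 100
Allowed downtime = 5.04 minutes

5.04 minutes


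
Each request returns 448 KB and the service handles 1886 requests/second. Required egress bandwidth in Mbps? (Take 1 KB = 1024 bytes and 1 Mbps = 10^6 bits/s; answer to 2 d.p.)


Formula: Mbps = payload_bytes * RPS * 8 / 1e6
Payload per request = 448 KB = 448 * 1024 = 458752 bytes
Total bytes/sec = 458752 * 1886 = 865206272
Total bits/sec = 865206272 * 8 = 6921650176
Mbps = 6921650176 / 1e6 = 6921.65

6921.65 Mbps


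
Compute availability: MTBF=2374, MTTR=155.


Availability = MTBF / (MTBF + MTTR)
Availability = 2374 / (2374 + 155)
Availability = 2374 / 2529
Availability = 93.8711%

93.8711%


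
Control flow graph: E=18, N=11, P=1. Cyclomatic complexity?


Formula: V(G) = E - N + 2P
V(G) = 18 - 11 + 2*1
V(G) = 7 + 2
V(G) = 9

9


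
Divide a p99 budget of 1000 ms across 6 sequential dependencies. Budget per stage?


Formula: per_stage = total_budget / stages
per_stage = 1000 / 6
per_stage = 166.67 ms

166.67 ms


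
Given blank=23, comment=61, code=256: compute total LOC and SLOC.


Total LOC = blank + comment + code
Total LOC = 23 + 61 + 256 = 340
SLOC (source only) = code = 256

Total LOC: 340, SLOC: 256


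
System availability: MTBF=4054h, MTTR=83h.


Availability = MTBF / (MTBF + MTTR)
Availability = 4054 / (4054 + 83)
Availability = 4054 / 4137
Availability = 97.9937%

97.9937%


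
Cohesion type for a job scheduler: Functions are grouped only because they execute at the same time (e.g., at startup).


Reasoning: Related by timing only
Type: Temporal cohesion

Temporal cohesion


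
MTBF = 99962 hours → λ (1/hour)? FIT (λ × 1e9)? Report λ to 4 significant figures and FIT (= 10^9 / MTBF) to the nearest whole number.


Formula: λ = 1 / MTBF; FIT = λ × 1e9 = 1e9 / MTBF
λ = 1 / 99962 ≈ 1.000e-05 failures/hour
FIT = 1e9 / 99962 ≈ 10004 failures per 1e9 hours (nearest whole number)

λ = 1.000e-05 /h, FIT = 10004


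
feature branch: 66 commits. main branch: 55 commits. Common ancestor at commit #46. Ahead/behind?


Common ancestor: commit #46
feature commits after divergence: 66 - 46 = 20
main commits after divergence: 55 - 46 = 9
feature is 20 commits ahead of main
main is 9 commits ahead of feature

feature ahead: 20, main ahead: 9


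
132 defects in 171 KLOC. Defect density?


Defect density = defects / KLOC
Defect density = 132 / 171
Defect density = 0.772 defects/KLOC

0.772 defects/KLOC


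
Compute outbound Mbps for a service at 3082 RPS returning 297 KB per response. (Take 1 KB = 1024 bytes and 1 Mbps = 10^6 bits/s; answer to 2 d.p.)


Formula: Mbps = payload_bytes * RPS * 8 / 1e6
Payload per request = 297 KB = 297 * 1024 = 304128 bytes
Total bytes/sec = 304128 * 3082 = 937322496
Total bits/sec = 937322496 * 8 = 7498579968
Mbps = 7498579968 / 1e6 = 7498.58

7498.58 Mbps


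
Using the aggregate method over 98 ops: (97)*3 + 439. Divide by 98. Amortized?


Formula: Amortized cost = Total cost / Operations
Total cost = (97 * 3) + (1 * 439)
Total cost = 291 + 439 = 730
Amortized = 730 / 98 = 7.449

7.449


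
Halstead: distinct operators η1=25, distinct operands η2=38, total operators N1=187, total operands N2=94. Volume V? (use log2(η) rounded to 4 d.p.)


Formula: V = N * log2(η), where N = N1 + N2 and η = η1 + η2
η = 25 + 38 = 63
N = 187 + 94 = 281
log2(63) ≈ 5.9773
V = 281 * 5.9773 = 1679.62

1679.62


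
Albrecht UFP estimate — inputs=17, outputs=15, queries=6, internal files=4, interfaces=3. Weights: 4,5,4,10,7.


UFP = EI*4 + EO*5 + EQ*4 + ILF*10 + EIF*7
UFP = 17*4 + 15*5 + 6*4 + 4*10 + 3*7
UFP = 68 + 75 + 24 + 40 + 21
UFP = 228

228


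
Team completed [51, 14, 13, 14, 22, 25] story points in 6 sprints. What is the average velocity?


Formula: Avg velocity = Total points / Number of sprints
Points: [51, 14, 13, 14, 22, 25]
Sum = 51 + 14 + 13 + 14 + 22 + 25 = 139
Avg velocity = 139 / 6 = 23.17 points/sprint

23.17 points/sprint


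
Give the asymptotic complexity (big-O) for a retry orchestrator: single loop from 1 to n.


Reasoning: one pass through n items
Complexity: O(n)

O(n)


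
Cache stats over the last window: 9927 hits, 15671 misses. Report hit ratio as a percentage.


Formula: hit rate = hits / (hits + misses) * 100
hit rate = 9927 / (9927 + 15671) * 100
hit rate = 9927 / 25598 * 100
hit rate = 38.78%

38.78%


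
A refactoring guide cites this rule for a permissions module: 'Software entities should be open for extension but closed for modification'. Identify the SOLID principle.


This describes the Open/Closed Principle (OCP)

Open/Closed Principle (OCP)


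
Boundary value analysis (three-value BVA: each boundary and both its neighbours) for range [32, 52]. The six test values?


Range: [32, 52]
Boundaries: just below min, min, min+1, max-1, max, just above max
Values: [31, 32, 33, 51, 52, 53]

[31, 32, 33, 51, 52, 53]


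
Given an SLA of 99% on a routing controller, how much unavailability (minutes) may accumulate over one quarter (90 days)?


Formula: allowed downtime = period * (100 - SLA) / 100
Period (quarter (90 days)) = 129600 minutes
Unavailability fraction = (100 - 99.0) / 100
Allowed downtime = 129600 * (100 - 99.0) / 100
Allowed downtime = 1296.0 minutes

1296.0 minutes


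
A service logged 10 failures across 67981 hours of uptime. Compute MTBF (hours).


Formula: MTBF = Total operating time / Number of failures
MTBF = 67981 / 10
MTBF = 6798.1 hours

6798.1 hours


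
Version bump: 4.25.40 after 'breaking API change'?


Current: 4.25.40
Change category: 'breaking API change' → major bump
SemVer rule: major bump → increment MAJOR, reset MINOR and PATCH to 0
New: 5.0.0

5.0.0


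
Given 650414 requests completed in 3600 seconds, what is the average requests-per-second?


Formula: throughput = requests / seconds
throughput = 650414 / 3600
throughput = 180.67 requests/second

180.67 requests/second


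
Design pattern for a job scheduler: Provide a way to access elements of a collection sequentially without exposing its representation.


This matches the Iterator pattern

Iterator


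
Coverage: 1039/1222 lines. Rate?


Coverage = covered / total * 100
Coverage = 1039 / 1222 * 100
Coverage = 85.02%

85.02%


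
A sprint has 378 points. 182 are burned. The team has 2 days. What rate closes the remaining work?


Formula: Required rate = Remaining points / Days left
Remaining = 378 - 182 = 196 points
Required rate = 196 / 2 = 98.0 points/day

98.0 points/day


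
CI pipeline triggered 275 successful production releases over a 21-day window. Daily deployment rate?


Formula: deployments per day = releases / days
= 275 / 21
= 13.095 deploys/day
(equivalently, 91.67 deploys/week)

13.095 deploys/day


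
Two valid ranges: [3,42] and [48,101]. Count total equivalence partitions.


Valid ranges: [3,42] and [48,101]
Class 1: x < 3 — invalid
Class 2: 3 ≤ x ≤ 42 — valid
Class 3: 42 < x < 48 — invalid (gap between ranges)
Class 4: 48 ≤ x ≤ 101 — valid
Class 5: x > 101 — invalid
Total equivalence classes: 5

5 equivalence classes


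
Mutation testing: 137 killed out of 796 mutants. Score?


Mutation score = killed / total * 100
Mutation score = 137 / 796 * 100
Mutation score = 17.21%

17.21%


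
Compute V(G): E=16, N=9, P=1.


Formula: V(G) = E - N + 2P
V(G) = 16 - 9 + 2*1
V(G) = 7 + 2
V(G) = 9

9


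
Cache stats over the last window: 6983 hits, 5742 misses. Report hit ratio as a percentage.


Formula: hit rate = hits / (hits + misses) * 100
hit rate = 6983 / (6983 + 5742) * 100
hit rate = 6983 / 12725 * 100
hit rate = 54.88%

54.88%


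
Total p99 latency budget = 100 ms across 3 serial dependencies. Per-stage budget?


Formula: per_stage = total_budget / stages
per_stage = 100 / 3
per_stage = 33.33 ms

33.33 ms


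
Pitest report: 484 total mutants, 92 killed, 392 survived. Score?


Mutation score = killed / total * 100
Mutation score = 92 / 484 * 100
Mutation score = 19.01%

19.01%


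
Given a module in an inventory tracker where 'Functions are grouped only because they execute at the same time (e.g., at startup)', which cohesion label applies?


Reasoning: Related by timing only
Type: Temporal cohesion

Temporal cohesion


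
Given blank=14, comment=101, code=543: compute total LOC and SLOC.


Total LOC = blank + comment + code
Total LOC = 14 + 101 + 543 = 658
SLOC (source only) = code = 543

Total LOC: 658, SLOC: 543


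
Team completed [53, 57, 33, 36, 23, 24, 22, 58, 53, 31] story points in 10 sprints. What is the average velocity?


Formula: Avg velocity = Total points / Number of sprints
Points: [53, 57, 33, 36, 23, 24, 22, 58, 53, 31]
Sum = 53 + 57 + 33 + 36 + 23 + 24 + 22 + 58 + 53 + 31 = 390
Avg velocity = 390 / 10 = 39.0 points/sprint

39.0 points/sprint


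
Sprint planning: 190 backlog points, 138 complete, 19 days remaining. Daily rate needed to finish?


Formula: Required rate = Remaining points / Days left
Remaining = 190 - 138 = 52 points
Required rate = 52 / 19 = 2.74 points/day

2.74 points/day


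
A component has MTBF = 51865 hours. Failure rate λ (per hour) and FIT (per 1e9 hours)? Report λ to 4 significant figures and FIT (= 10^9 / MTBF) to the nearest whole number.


Formula: λ = 1 / MTBF; FIT = λ × 1e9 = 1e9 / MTBF
λ = 1 / 51865 ≈ 1.928e-05 failures/hour
FIT = 1e9 / 51865 ≈ 19281 failures per 1e9 hours (nearest whole number)

λ = 1.928e-05 /h, FIT = 19281


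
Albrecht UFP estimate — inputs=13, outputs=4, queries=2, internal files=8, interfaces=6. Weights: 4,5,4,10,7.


UFP = EI*4 + EO*5 + EQ*4 + ILF*10 + EIF*7
UFP = 13*4 + 4*5 + 2*4 + 8*10 + 6*7
UFP = 52 + 20 + 8 + 80 + 42
UFP = 202

202


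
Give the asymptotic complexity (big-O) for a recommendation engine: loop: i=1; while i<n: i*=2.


Reasoning: i doubles each step so iterations are log2(n)
Complexity: O(log n)

O(log n)


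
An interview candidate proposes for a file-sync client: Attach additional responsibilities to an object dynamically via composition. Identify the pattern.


This matches the Decorator pattern

Decorator


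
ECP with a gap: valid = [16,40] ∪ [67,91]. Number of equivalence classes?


Valid ranges: [16,40] and [67,91]
Class 1: x < 16 — invalid
Class 2: 16 ≤ x ≤ 40 — valid
Class 3: 40 < x < 67 — invalid (gap between ranges)
Class 4: 67 ≤ x ≤ 91 — valid
Class 5: x > 91 — invalid
Total equivalence classes: 5

5 equivalence classes


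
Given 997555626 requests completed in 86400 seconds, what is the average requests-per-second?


Formula: throughput = requests / seconds
throughput = 997555626 / 86400
throughput = 11545.78 requests/second

11545.78 requests/second


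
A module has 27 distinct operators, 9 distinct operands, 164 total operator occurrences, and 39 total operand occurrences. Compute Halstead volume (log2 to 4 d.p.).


Formula: V = N * log2(η), where N = N1 + N2 and η = η1 + η2
η = 27 + 9 = 36
N = 164 + 39 = 203
log2(36) ≈ 5.1699
V = 203 * 5.1699 = 1049.49

1049.49


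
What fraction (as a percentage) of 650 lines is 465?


Coverage = covered / total * 100
Coverage = 465 / 650 * 100
Coverage = 71.54%

71.54%


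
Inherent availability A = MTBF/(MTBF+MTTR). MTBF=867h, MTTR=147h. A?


Availability = MTBF / (MTBF + MTTR)
Availability = 867 / (867 + 147)
Availability = 867 / 1014
Availability = 85.503%

85.503%


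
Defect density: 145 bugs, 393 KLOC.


Defect density = defects / KLOC
Defect density = 145 / 393
Defect density = 0.369 defects/KLOC

0.369 defects/KLOC


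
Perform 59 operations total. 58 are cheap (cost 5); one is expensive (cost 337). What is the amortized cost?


Formula: Amortized cost = Total cost / Operations
Total cost = (58 * 5) + (1 * 337)
Total cost = 290 + 337 = 627
Amortized = 627 / 59 = 10.6271

10.6271


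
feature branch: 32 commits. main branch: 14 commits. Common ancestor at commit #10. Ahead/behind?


Common ancestor: commit #10
feature commits after divergence: 32 - 10 = 22
main commits after divergence: 14 - 10 = 4
feature is 22 commits ahead of main
main is 4 commits ahead of feature

feature ahead: 22, main ahead: 4


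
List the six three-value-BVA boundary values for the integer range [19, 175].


Range: [19, 175]
Boundaries: just below min, min, min+1, max-1, max, just above max
Values: [18, 19, 20, 174, 175, 176]

[18, 19, 20, 174, 175, 176]


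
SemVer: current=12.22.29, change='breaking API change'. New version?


Current: 12.22.29
Change category: 'breaking API change' → major bump
SemVer rule: major bump → increment MAJOR, reset MINOR and PATCH to 0
New: 13.0.0

13.0.0


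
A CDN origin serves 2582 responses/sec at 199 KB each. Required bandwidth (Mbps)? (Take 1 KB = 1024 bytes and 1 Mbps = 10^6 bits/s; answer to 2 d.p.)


Formula: Mbps = payload_bytes * RPS * 8 / 1e6
Payload per request = 199 KB = 199 * 1024 = 203776 bytes
Total bytes/sec = 203776 * 2582 = 526149632
Total bits/sec = 526149632 * 8 = 4209197056
Mbps = 4209197056 / 1e6 = 4209.2

4209.2 Mbps


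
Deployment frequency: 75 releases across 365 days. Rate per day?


Formula: deployments per day = releases / days
= 75 / 365
= 0.205 deploys/day
(equivalently, 1.44 deploys/week)

0.205 deploys/day


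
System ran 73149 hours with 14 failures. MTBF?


Formula: MTBF = Total operating time / Number of failures
MTBF = 73149 / 14
MTBF = 5224.93 hours

5224.93 hours


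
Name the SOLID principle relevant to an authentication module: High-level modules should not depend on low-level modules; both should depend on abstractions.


This describes the Dependency Inversion Principle (DIP)

Dependency Inversion Principle (DIP)


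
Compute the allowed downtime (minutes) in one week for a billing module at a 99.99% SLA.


Formula: allowed downtime = period * (100 - SLA) / 100
Period (week) = 10080 minutes
Unavailability fraction = (100 - 99.99) / 100
Allowed downtime = 10080 * (100 - 99.99) / 100
Allowed downtime = 1.008 minutes

1.008 minutes


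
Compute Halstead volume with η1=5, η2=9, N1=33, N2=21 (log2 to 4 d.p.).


Formula: V = N * log2(η), where N = N1 + N2 and η = η1 + η2
η = 5 + 9 = 14
N = 33 + 21 = 54
log2(14) ≈ 3.8074
V = 54 * 3.8074 = 205.60

205.60


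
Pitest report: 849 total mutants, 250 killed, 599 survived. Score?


Mutation score = killed / total * 100
Mutation score = 250 / 849 * 100
Mutation score = 29.45%

29.45%


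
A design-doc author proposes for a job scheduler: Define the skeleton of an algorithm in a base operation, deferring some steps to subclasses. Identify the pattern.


This matches the Template Method pattern

Template Method


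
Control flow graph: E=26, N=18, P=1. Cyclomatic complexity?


Formula: V(G) = E - N + 2P
V(G) = 26 - 18 + 2*1
V(G) = 8 + 2
V(G) = 10

10


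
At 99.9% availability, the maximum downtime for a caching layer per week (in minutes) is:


Formula: allowed downtime = period * (100 - SLA) / 100
Period (week) = 10080 minutes
Unavailability fraction = (100 - 99.9) / 100
Allowed downtime = 10080 * (100 - 99.9) / 100
Allowed downtime = 10.08 minutes

10.08 minutes


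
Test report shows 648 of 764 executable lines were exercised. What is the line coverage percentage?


Coverage = covered / total * 100
Coverage = 648 / 764 * 100
Coverage = 84.82%

84.82%


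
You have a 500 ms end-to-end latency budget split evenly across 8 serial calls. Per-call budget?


Formula: per_stage = total_budget / stages
per_stage = 500 / 8
per_stage = 62.5 ms

62.5 ms


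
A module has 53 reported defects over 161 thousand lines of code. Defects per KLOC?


Defect density = defects / KLOC
Defect density = 53 / 161
Defect density = 0.329 defects/KLOC

0.329 defects/KLOC


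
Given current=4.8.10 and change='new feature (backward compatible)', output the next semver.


Current: 4.8.10
Change category: 'new feature (backward compatible)' → minor bump
SemVer rule: minor bump → increment MINOR, reset PATCH to 0 (MAJOR unchanged)
New: 4.9.0

4.9.0


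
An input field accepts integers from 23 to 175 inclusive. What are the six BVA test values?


Range: [23, 175]
Boundaries: just below min, min, min+1, max-1, max, just above max
Values: [22, 23, 24, 174, 175, 176]

[22, 23, 24, 174, 175, 176]


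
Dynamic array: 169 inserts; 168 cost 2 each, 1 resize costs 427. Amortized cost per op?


Formula: Amortized cost = Total cost / Operations
Total cost = (168 * 2) + (1 * 427)
Total cost = 336 + 427 = 763
Amortized = 763 / 169 = 4.5148

4.5148


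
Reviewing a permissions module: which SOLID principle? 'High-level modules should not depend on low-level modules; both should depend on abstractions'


This describes the Dependency Inversion Principle (DIP)

Dependency Inversion Principle (DIP)


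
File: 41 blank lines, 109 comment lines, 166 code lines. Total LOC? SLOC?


Total LOC = blank + comment + code
Total LOC = 41 + 109 + 166 = 316
SLOC (source only) = code = 166

Total LOC: 316, SLOC: 166


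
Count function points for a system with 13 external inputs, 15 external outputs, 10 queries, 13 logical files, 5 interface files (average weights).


UFP = EI*4 + EO*5 + EQ*4 + ILF*10 + EIF*7
UFP = 13*4 + 15*5 + 10*4 + 13*10 + 5*7
UFP = 52 + 75 + 40 + 130 + 35
UFP = 332

332


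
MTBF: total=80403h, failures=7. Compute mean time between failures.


Formula: MTBF = Total operating time / Number of failures
MTBF = 80403 / 7
MTBF = 11486.14 hours

11486.14 hours


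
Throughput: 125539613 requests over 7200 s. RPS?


Formula: throughput = requests / seconds
throughput = 125539613 / 7200
throughput = 17436.06 requests/second

17436.06 requests/second


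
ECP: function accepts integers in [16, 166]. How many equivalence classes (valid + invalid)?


Valid range: [16, 166]
Class 1: x < 16 — invalid
Class 2: 16 ≤ x ≤ 166 — valid
Class 3: x > 166 — invalid
Total equivalence classes: 3

3 equivalence classes


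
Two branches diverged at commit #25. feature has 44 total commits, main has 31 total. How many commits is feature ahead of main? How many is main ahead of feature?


Common ancestor: commit #25
feature commits after divergence: 44 - 25 = 19
main commits after divergence: 31 - 25 = 6
feature is 19 commits ahead of main
main is 6 commits ahead of feature

feature ahead: 19, main ahead: 6


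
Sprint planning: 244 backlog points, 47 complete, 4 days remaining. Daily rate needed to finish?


Formula: Required rate = Remaining points / Days left
Remaining = 244 - 47 = 197 points
Required rate = 197 / 4 = 49.25 points/day

49.25 points/day


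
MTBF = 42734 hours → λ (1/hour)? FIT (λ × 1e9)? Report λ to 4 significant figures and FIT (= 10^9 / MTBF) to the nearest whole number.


Formula: λ = 1 / MTBF; FIT = λ × 1e9 = 1e9 / MTBF
λ = 1 / 42734 ≈ 2.340e-05 failures/hour
FIT = 1e9 / 42734 ≈ 23401 failures per 1e9 hours (nearest whole number)

λ = 2.340e-05 /h, FIT = 23401


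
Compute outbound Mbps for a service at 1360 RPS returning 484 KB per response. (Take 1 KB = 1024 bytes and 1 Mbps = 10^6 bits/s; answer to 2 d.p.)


Formula: Mbps = payload_bytes * RPS * 8 / 1e6
Payload per request = 484 KB = 484 * 1024 = 495616 bytes
Total bytes/sec = 495616 * 1360 = 674037760
Total bits/sec = 674037760 * 8 = 5392302080
Mbps = 5392302080 / 1e6 = 5392.3

5392.3 Mbps


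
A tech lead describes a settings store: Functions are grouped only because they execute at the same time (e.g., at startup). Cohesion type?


Reasoning: Related by timing only
Type: Temporal cohesion

Temporal cohesion


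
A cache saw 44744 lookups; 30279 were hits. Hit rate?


Formula: hit rate = hits / (hits + misses) * 100
hit rate = 30279 / (30279 + 14465) * 100
hit rate = 30279 / 44744 * 100
hit rate = 67.67%

67.67%


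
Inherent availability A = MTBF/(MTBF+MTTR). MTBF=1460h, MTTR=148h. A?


Availability = MTBF / (MTBF + MTTR)
Availability = 1460 / (1460 + 148)
Availability = 1460 / 1608
Availability = 90.796%

90.796%


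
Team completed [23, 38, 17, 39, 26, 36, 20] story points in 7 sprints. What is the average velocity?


Formula: Avg velocity = Total points / Number of sprints
Points: [23, 38, 17, 39, 26, 36, 20]
Sum = 23 + 38 + 17 + 39 + 26 + 36 + 20 = 199
Avg velocity = 199 / 7 = 28.43 points/sprint

28.43 points/sprint


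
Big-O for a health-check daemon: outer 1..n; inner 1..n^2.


Reasoning: n times n^2
Complexity: O(n^3)

O(n^3)


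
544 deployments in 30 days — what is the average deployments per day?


Formula: deployments per day = releases / days
= 544 / 30
= 18.133 deploys/day
(equivalently, 126.93 deploys/week)

18.133 deploys/day


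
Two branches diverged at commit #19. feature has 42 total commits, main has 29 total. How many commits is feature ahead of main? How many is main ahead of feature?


Common ancestor: commit #19
feature commits after divergence: 42 - 19 = 23
main commits after divergence: 29 - 19 = 10
feature is 23 commits ahead of main
main is 10 commits ahead of feature

feature ahead: 23, main ahead: 10


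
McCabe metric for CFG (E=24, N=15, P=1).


Formula: V(G) = E - N + 2P
V(G) = 24 - 15 + 2*1
V(G) = 9 + 2
V(G) = 11

11


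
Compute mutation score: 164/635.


Mutation score = killed / total * 100
Mutation score = 164 / 635 * 100
Mutation score = 25.83%

25.83%


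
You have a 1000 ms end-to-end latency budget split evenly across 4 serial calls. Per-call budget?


Formula: per_stage = total_budget / stages
per_stage = 1000 / 4
per_stage = 250.0 ms

250.0 ms


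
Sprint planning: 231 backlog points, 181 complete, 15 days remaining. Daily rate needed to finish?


Formula: Required rate = Remaining points / Days left
Remaining = 231 - 181 = 50 points
Required rate = 50 / 15 = 3.33 points/day

3.33 points/day


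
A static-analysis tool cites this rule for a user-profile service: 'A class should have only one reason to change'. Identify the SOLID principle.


This describes the Single Responsibility Principle (SRP)

Single Responsibility Principle (SRP)


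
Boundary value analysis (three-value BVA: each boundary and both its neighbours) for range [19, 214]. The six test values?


Range: [19, 214]
Boundaries: just below min, min, min+1, max-1, max, just above max
Values: [18, 19, 20, 213, 214, 215]

[18, 19, 20, 213, 214, 215]


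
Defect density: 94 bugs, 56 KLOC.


Defect density = defects / KLOC
Defect density = 94 / 56
Defect density = 1.679 defects/KLOC

1.679 defects/KLOC


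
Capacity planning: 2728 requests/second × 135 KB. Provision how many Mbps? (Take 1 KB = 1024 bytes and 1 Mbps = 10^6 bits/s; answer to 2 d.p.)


Formula: Mbps = payload_bytes * RPS * 8 / 1e6
Payload per request = 135 KB = 135 * 1024 = 138240 bytes
Total bytes/sec = 138240 * 2728 = 377118720
Total bits/sec = 377118720 * 8 = 3016949760
Mbps = 3016949760 / 1e6 = 3016.95

3016.95 Mbps


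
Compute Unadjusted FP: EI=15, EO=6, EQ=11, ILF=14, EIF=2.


UFP = EI*4 + EO*5 + EQ*4 + ILF*10 + EIF*7
UFP = 15*4 + 6*5 + 11*4 + 14*10 + 2*7
UFP = 60 + 30 + 44 + 140 + 14
UFP = 288

288


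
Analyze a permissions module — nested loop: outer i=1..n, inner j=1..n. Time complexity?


Reasoning: n iterations times n iterations
Complexity: O(n^2)

O(n^2)


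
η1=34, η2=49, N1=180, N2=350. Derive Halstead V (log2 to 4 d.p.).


Formula: V = N * log2(η), where N = N1 + N2 and η = η1 + η2
η = 34 + 49 = 83
N = 180 + 350 = 530
log2(83) ≈ 6.3750
V = 530 * 6.3750 = 3378.75

3378.75


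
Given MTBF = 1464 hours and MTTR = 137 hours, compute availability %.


Availability = MTBF / (MTBF + MTTR)
Availability = 1464 / (1464 + 137)
Availability = 1464 / 1601
Availability = 91.4428%

91.4428%


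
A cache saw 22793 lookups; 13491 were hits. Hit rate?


Formula: hit rate = hits / (hits + misses) * 100
hit rate = 13491 / (13491 + 9302) * 100
hit rate = 13491 / 22793 * 100
hit rate = 59.19%

59.19%


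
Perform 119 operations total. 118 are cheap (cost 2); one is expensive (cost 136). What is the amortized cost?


Formula: Amortized cost = Total cost / Operations
Total cost = (118 * 2) + (1 * 136)
Total cost = 236 + 136 = 372
Amortized = 372 / 119 = 3.1261

3.1261


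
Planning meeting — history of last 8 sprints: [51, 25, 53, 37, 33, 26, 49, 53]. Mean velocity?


Formula: Avg velocity = Total points / Number of sprints
Points: [51, 25, 53, 37, 33, 26, 49, 53]
Sum = 51 + 25 + 53 + 37 + 33 + 26 + 49 + 53 = 327
Avg velocity = 327 / 8 = 40.88 points/sprint

40.88 points/sprint


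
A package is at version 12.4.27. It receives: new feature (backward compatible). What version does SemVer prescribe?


Current: 12.4.27
Change category: 'new feature (backward compatible)' → minor bump
SemVer rule: minor bump → increment MINOR, reset PATCH to 0 (MAJOR unchanged)
New: 12.5.0

12.5.0


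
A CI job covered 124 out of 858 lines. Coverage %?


Coverage = covered / total * 100
Coverage = 124 / 858 * 100
Coverage = 14.45%

14.45%


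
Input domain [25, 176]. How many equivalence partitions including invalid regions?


Valid range: [25, 176]
Class 1: x < 25 — invalid
Class 2: 25 ≤ x ≤ 176 — valid
Class 3: x > 176 — invalid
Total equivalence classes: 3

3 equivalence classes


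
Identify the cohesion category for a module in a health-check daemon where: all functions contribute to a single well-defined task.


Reasoning: Best: single purpose
Type: Functional cohesion

Functional cohesion


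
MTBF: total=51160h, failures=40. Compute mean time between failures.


Formula: MTBF = Total operating time / Number of failures
MTBF = 51160 / 40
MTBF = 1279.0 hours

1279.0 hours


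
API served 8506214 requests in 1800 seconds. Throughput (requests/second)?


Formula: throughput = requests / seconds
throughput = 8506214 / 1800
throughput = 4725.67 requests/second

4725.67 requests/second


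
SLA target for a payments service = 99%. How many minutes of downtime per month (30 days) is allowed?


Formula: allowed downtime = period * (100 - SLA) / 100
Period (month (30 days)) = 43200 minutes
Unavailability fraction = (100 - 99.0) / 100
Allowed downtime = 43200 * (100 - 99.0) / 100
Allowed downtime = 432.0 minutes

432.0 minutes


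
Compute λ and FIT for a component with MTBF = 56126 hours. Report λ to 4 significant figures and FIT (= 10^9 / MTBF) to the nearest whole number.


Formula: λ = 1 / MTBF; FIT = λ × 1e9 = 1e9 / MTBF
λ = 1 / 56126 ≈ 1.782e-05 failures/hour
FIT = 1e9 / 56126 ≈ 17817 failures per 1e9 hours (nearest whole number)

λ = 1.782e-05 /h, FIT = 17817


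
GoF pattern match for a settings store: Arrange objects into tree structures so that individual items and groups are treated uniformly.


This matches the Composite pattern

Composite


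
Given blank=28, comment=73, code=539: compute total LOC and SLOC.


Total LOC = blank + comment + code
Total LOC = 28 + 73 + 539 = 640
SLOC (source only) = code = 539

Total LOC: 640, SLOC: 539


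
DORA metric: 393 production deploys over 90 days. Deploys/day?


Formula: deployments per day = releases / days
= 393 / 90
= 4.367 deploys/day
(equivalently, 30.57 deploys/week)

4.367 deploys/day


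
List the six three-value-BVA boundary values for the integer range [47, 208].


Range: [47, 208]
Boundaries: just below min, min, min+1, max-1, max, just above max
Values: [46, 47, 48, 207, 208, 209]

[46, 47, 48, 207, 208, 209]


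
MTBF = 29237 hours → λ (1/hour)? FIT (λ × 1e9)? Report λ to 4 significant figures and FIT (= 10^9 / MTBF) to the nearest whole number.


Formula: λ = 1 / MTBF; FIT = λ × 1e9 = 1e9 / MTBF
λ = 1 / 29237 ≈ 3.420e-05 failures/hour
FIT = 1e9 / 29237 ≈ 34203 failures per 1e9 hours (nearest whole number)

λ = 3.420e-05 /h, FIT = 34203


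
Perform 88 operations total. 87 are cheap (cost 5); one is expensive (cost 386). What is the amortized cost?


Formula: Amortized cost = Total cost / Operations
Total cost = (87 * 5) + (1 * 386)
Total cost = 435 + 386 = 821
Amortized = 821 / 88 = 9.3295

9.3295


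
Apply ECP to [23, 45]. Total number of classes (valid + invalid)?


Valid range: [23, 45]
Class 1: x < 23 — invalid
Class 2: 23 ≤ x ≤ 45 — valid
Class 3: x > 45 — invalid
Total equivalence classes: 3

3 equivalence classes


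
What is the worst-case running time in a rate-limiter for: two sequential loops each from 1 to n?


Reasoning: sequential dominates: O(n) + O(n) = O(n)
Complexity: O(n)

O(n)


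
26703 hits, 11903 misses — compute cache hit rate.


Formula: hit rate = hits / (hits + misses) * 100
hit rate = 26703 / (26703 + 11903) * 100
hit rate = 26703 / 38606 * 100
hit rate = 69.17%

69.17%


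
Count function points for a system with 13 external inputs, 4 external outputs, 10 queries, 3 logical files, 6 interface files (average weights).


UFP = EI*4 + EO*5 + EQ*4 + ILF*10 + EIF*7
UFP = 13*4 + 4*5 + 10*4 + 3*10 + 6*7
UFP = 52 + 20 + 40 + 30 + 42
UFP = 184

184


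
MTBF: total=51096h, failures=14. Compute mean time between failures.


Formula: MTBF = Total operating time / Number of failures
MTBF = 51096 / 14
MTBF = 3649.71 hours

3649.71 hours


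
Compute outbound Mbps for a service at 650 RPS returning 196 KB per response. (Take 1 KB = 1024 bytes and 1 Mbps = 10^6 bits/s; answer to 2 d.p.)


Formula: Mbps = payload_bytes * RPS * 8 / 1e6
Payload per request = 196 KB = 196 * 1024 = 200704 bytes
Total bytes/sec = 200704 * 650 = 130457600
Total bits/sec = 130457600 * 8 = 1043660800
Mbps = 1043660800 / 1e6 = 1043.66

1043.66 Mbps


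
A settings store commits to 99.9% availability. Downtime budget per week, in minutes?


Formula: allowed downtime = period * (100 - SLA) / 100
Period (week) = 10080 minutes
Unavailability fraction = (100 - 99.9) / 100
Allowed downtime = 10080 * (100 - 99.9) / 100
Allowed downtime = 10.08 minutes

10.08 minutes


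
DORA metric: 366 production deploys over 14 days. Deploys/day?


Formula: deployments per day = releases / days
= 366 / 14
= 26.143 deploys/day
(equivalently, 183.0 deploys/week)

26.143 deploys/day


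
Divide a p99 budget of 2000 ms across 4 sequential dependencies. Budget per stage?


Formula: per_stage = total_budget / stages
per_stage = 2000 / 4
per_stage = 500.0 ms

500.0 ms


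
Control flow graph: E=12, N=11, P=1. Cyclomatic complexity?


Formula: V(G) = E - N + 2P
V(G) = 12 - 11 + 2*1
V(G) = 1 + 2
V(G) = 3

3


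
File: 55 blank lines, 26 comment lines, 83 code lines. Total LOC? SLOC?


Total LOC = blank + comment + code
Total LOC = 55 + 26 + 83 = 164
SLOC (source only) = code = 83

Total LOC: 164, SLOC: 83


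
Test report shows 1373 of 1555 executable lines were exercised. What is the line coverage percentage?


Coverage = covered / total * 100
Coverage = 1373 / 1555 * 100
Coverage = 88.3%

88.3%


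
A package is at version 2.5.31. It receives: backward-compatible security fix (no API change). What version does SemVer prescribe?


Current: 2.5.31
Change category: 'backward-compatible security fix (no API change)' → patch bump
SemVer rule: patch bump → increment PATCH (MAJOR and MINOR unchanged)
New: 2.5.32

2.5.32


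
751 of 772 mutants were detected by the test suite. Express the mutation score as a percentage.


Mutation score = killed / total * 100
Mutation score = 751 / 772 * 100
Mutation score = 97.28%

97.28%


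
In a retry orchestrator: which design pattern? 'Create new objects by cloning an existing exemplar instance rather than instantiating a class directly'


This matches the Prototype pattern

Prototype


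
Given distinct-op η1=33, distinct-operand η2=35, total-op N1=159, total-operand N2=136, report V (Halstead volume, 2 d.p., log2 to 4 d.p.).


Formula: V = N * log2(η), where N = N1 + N2 and η = η1 + η2
η = 33 + 35 = 68
N = 159 + 136 = 295
log2(68) ≈ 6.0875
V = 295 * 6.0875 = 1795.81

1795.81


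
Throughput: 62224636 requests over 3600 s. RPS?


Formula: throughput = requests / seconds
throughput = 62224636 / 3600
throughput = 17284.62 requests/second

17284.62 requests/second


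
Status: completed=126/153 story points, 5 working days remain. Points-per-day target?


Formula: Required rate = Remaining points / Days left
Remaining = 153 - 126 = 27 points
Required rate = 27 / 5 = 5.4 points/day

5.4 points/day


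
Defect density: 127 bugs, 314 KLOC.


Defect density = defects / KLOC
Defect density = 127 / 314
Defect density = 0.404 defects/KLOC

0.404 defects/KLOC


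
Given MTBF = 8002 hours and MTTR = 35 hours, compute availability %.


Availability = MTBF / (MTBF + MTTR)
Availability = 8002 / (8002 + 35)
Availability = 8002 / 8037
Availability = 99.5645%

99.5645%


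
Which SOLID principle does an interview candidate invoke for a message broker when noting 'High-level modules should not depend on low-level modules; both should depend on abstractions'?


This describes the Dependency Inversion Principle (DIP)

Dependency Inversion Principle (DIP)


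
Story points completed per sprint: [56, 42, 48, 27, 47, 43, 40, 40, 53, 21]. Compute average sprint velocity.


Formula: Avg velocity = Total points / Number of sprints
Points: [56, 42, 48, 27, 47, 43, 40, 40, 53, 21]
Sum = 56 + 42 + 48 + 27 + 47 + 43 + 40 + 40 + 53 + 21 = 417
Avg velocity = 417 / 10 = 41.7 points/sprint

41.7 points/sprint


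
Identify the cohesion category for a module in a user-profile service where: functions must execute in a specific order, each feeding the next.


Reasoning: Output of one is input to next
Type: Sequential cohesion

Sequential cohesion


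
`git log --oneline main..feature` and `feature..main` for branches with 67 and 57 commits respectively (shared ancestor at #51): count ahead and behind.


Common ancestor: commit #51
feature commits after divergence: 67 - 51 = 16
main commits after divergence: 57 - 51 = 6
feature is 16 commits ahead of main
main is 6 commits ahead of feature

feature ahead: 16, main ahead: 6
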